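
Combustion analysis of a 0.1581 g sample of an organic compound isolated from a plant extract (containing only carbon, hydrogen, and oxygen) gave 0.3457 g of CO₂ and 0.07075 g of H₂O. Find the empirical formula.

mol C = 0.3457 g CO₂ ÷ 44.009 g/mol = 0.0078552 mol
mol H = 2 × 0.07075 g H₂O ÷ 18.015 g/mol = 0.0078546 mol
mass O = 0.1581 − (0.094349 + 0.0079174) = 0.055834 g → mol O = 0.055834 ÷ 15.999 = 0.0034898 mol
Divide by the smallest (0.0034898 mol): C 2.251, H 2.251, O 1.000
Multiplying each by 4 gives whole numbers: C 9.00, H 9.00, O 4.00

C9H9O4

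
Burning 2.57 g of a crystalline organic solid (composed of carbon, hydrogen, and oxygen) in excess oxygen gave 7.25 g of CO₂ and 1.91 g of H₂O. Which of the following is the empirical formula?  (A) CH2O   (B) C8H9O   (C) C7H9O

(C) C7H9O

mol C = 7.25 g CO₂ ÷ 44.009 g/mol = 0.1647 mol
mol H = 2 × 1.91 g H₂O ÷ 18.015 g/mol = 0.2120 mol
mass O = 2.57 − (1.979 + 0.2137) = 0.3776 g → mol O = 0.3776 ÷ 15.999 = 0.02360 mol
Divide by the smallest (0.02360 mol): C 6.980, H 8.985, O 1.000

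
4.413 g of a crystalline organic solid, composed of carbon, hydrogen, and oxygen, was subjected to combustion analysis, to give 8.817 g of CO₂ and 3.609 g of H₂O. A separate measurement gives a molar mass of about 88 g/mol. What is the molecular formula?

mol C = 8.817 g CO₂ ÷ 44.009 g/mol = 0.20035 mol
mol H = 2 × 3.609 g H₂O ÷ 18.015 g/mol = 0.40067 mol
mass O = 4.413 − (2.4063 + 0.40387) = 1.6028 g → mol O = 1.6028 ÷ 15.999 = 0.10018 mol
Divide by the smallest (0.10018 mol): C 2.000, H 3.999, O 1.000
Empirical formula: C2H4O
Empirical-formula mass = 44.05 g/mol; 88 ÷ 44.05 ≈ 2, so the molecular formula is C4H8O2.

C4H8O2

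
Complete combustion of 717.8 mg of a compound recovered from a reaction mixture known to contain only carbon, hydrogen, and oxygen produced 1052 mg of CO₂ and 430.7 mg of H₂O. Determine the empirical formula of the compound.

mol C = 1.052 g CO₂ ÷ 44.009 g/mol = 0.023904 mol
mol H = 2 × 0.4307 g H₂O ÷ 18.015 g/mol = 0.047816 mol
mass O = 0.7178 − (0.28711 + 0.048198) = 0.38249 g → mol O = 0.38249 ÷ 15.999 = 0.023907 mol
Divide by the smallest (0.023904 mol): C 1.000, H 2.000, O 1.000

CH2O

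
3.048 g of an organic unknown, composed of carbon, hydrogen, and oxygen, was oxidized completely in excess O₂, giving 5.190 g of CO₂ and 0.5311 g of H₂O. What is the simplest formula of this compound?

C6H3O5

mol C = 5.190 g CO₂ ÷ 44.009 g/mol = 0.11793 mol
mol H = 2 × 0.5311 g H₂O ÷ 18.015 g/mol = 0.058962 mol
mass O = 3.048 − (1.4165 + 0.059434) = 1.5721 g → mol O = 1.5721 ÷ 15.999 = 0.098263 mol
Divide by the smallest (0.058962 mol): C 2.000, H 1.000, O 1.667
Multiplying each by 3 gives whole numbers: C 6.00, H 3.00, O 5.00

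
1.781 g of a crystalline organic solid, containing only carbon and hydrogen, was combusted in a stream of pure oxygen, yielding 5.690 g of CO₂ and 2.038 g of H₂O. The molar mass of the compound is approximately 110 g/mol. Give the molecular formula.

C8H14

mol C = 5.690 g CO₂ ÷ 44.009 g/mol = 0.12929 mol
mol H = 2 × 2.038 g H₂O ÷ 18.015 g/mol = 0.22626 mol
Divide by the smallest (0.12929 mol): C 1.000, H 1.750
Multiplying each by 4 gives whole numbers: C 4.00, H 7.00
Empirical formula: C4H7
Empirical-formula mass = 55.10 g/mol; 110 ÷ 55.10 ≈ 2, so the molecular formula is C8H14.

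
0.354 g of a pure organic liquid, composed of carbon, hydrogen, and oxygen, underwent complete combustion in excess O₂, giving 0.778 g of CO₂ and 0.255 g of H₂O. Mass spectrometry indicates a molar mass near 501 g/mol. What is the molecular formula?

mol C = 0.778 g CO₂ ÷ 44.009 g/mol = 0.01768 mol
mol H = 2 × 0.255 g H₂O ÷ 18.015 g/mol = 0.02831 mol
mass O = 0.354 − (0.2123 + 0.02854) = 0.1131 g → mol O = 0.1131 ÷ 15.999 = 0.007071 mol
Divide by the smallest (0.007071 mol): C 2.500, H 4.004, O 1.000
Multiplying each by 2 gives whole numbers: C 5.00, H 8.01, O 2.00
Empirical formula: C5H8O2
Empirical-formula mass = 100.12 g/mol; 501 ÷ 100.12 ≈ 5, so the molecular formula is C25H40O10.

C25H40O10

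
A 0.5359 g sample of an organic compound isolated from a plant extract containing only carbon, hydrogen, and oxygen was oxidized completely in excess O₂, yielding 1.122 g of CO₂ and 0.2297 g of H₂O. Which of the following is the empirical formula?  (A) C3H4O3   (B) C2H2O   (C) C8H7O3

(B) C2H2O

mol C = 1.122 g CO₂ ÷ 44.009 g/mol = 0.025495 mol
mol H = 2 × 0.2297 g H₂O ÷ 18.015 g/mol = 0.025501 mol
mass O = 0.5359 − (0.30622 + 0.025705) = 0.20398 g → mol O = 0.20398 ÷ 15.999 = 0.012749 mol
Divide by the smallest (0.012749 mol): C 2.000, H 2.000, O 1.000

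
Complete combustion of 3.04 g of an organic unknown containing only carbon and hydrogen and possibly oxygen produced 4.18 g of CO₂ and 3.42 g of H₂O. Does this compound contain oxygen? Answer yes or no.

yes

mol C = 4.18 g CO₂ ÷ 44.009 g/mol = 0.09498 mol
mol H = 2 × 3.42 g H₂O ÷ 18.015 g/mol = 0.3797 mol
C and H account for only 1.524 g of the 3.04 g sample; the remaining 1.516 g must be oxygen.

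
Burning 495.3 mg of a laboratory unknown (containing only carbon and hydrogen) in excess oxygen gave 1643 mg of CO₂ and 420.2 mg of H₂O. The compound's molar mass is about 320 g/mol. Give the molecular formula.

C24H30

mol C = 1.643 g CO₂ ÷ 44.009 g/mol = 0.037333 mol
mol H = 2 × 0.4202 g H₂O ÷ 18.015 g/mol = 0.046650 mol
Divide by the smallest (0.037333 mol): C 1.000, H 1.250
Multiplying each by 4 gives whole numbers: C 4.00, H 5.00
Empirical formula: C4H5
Empirical-formula mass = 53.08 g/mol; 320 ÷ 53.08 ≈ 6, so the molecular formula is C24H30.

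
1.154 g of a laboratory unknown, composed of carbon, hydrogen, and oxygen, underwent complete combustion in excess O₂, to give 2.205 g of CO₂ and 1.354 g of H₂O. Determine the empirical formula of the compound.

C2H6O

mol C = 2.205 g CO₂ ÷ 44.009 g/mol = 0.050103 mol
mol H = 2 × 1.354 g H₂O ÷ 18.015 g/mol = 0.15032 mol
mass O = 1.154 − (0.60179 + 0.15152) = 0.40069 g → mol O = 0.40069 ÷ 15.999 = 0.025044 mol
Divide by the smallest (0.025044 mol): C 2.001, H 6.002, O 1.000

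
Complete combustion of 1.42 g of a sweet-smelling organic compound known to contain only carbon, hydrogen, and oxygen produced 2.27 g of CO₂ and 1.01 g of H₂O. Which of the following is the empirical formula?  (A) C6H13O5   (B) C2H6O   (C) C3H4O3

mol C = 2.27 g CO₂ ÷ 44.009 g/mol = 0.05158 mol
mol H = 2 × 1.01 g H₂O ÷ 18.015 g/mol = 0.1121 mol
mass O = 1.42 − (0.6195 + 0.1130) = 0.6874 g → mol O = 0.6874 ÷ 15.999 = 0.04297 mol
Divide by the smallest (0.04297 mol): C 1.200, H 2.610, O 1.000
Multiplying each by 5 gives whole numbers: C 6.00, H 13.05, O 5.00

(A) C6H13O5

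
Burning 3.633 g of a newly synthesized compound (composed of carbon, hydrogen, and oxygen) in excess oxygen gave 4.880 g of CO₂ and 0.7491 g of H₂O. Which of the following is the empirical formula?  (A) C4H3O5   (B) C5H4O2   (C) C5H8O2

mol C = 4.880 g CO₂ ÷ 44.009 g/mol = 0.11089 mol
mol H = 2 × 0.7491 g H₂O ÷ 18.015 g/mol = 0.083164 mol
mass O = 3.633 − (1.3319 + 0.083829) = 2.2173 g → mol O = 2.2173 ÷ 15.999 = 0.13859 mol
Divide by the smallest (0.083164 mol): C 1.333, H 1.000, O 1.666
Multiplying each by 3 gives whole numbers: C 4.00, H 3.00, O 5.00

(A) C4H3O5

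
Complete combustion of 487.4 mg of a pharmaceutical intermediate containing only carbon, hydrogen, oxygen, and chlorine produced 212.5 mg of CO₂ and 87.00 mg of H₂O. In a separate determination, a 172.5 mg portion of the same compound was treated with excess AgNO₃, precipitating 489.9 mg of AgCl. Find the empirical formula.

mol C = 0.2125 g CO₂ ÷ 44.009 g/mol = 0.0048286 mol
mol H = 2 × 0.08700 g H₂O ÷ 18.015 g/mol = 0.0096586 mol
From the AgCl data: mol Cl per gram of compound = (0.4899 ÷ 143.318) ÷ 0.1725 = 0.019816 mol/g, so in the 0.4874 g combustion sample mol Cl = 0.0096584 mol
mass O = 0.4874 − (0.057996 + 0.0097359 + 0.34239) = 0.077280 g → mol O = 0.077280 ÷ 15.999 = 0.0048303 mol
Divide by the smallest (0.0048286 mol): C 1.000, H 2.000, Cl 2.000, O 1.000

CH2Cl2O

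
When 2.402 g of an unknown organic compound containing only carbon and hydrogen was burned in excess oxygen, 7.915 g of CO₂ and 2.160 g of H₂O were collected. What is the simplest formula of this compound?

C3H4

mol C = 7.915 g CO₂ ÷ 44.009 g/mol = 0.17985 mol
mol H = 2 × 2.160 g H₂O ÷ 18.015 g/mol = 0.23980 mol
Divide by the smallest (0.17985 mol): C 1.000, H 1.333
Multiplying each by 3 gives whole numbers: C 3.00, H 4.00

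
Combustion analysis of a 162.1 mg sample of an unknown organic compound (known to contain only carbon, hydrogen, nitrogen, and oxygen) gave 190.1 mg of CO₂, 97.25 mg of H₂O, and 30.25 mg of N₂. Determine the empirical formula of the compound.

C2H5NO2

mol C = 0.1901 g CO₂ ÷ 44.009 g/mol = 0.0043196 mol
mol H = 2 × 0.09725 g H₂O ÷ 18.015 g/mol = 0.010797 mol
mol N = 2 × 0.03025 g N₂ ÷ 28.014 g/mol = 0.0021596 mol
mass O = 0.1621 − (0.051882 + 0.010883 + 0.030250) = 0.069085 g → mol O = 0.069085 ÷ 15.999 = 0.0043181 mol
Divide by the smallest (0.0021596 mol): C 2.000, H 4.999, N 1.000, O 1.999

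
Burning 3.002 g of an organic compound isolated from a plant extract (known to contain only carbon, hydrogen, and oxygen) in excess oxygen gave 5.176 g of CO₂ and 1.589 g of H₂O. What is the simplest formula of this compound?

mol C = 5.176 g CO₂ ÷ 44.009 g/mol = 0.11761 mol
mol H = 2 × 1.589 g H₂O ÷ 18.015 g/mol = 0.17641 mol
mass O = 3.002 − (1.4126 + 0.17782) = 1.4115 g → mol O = 1.4115 ÷ 15.999 = 0.088227 mol
Divide by the smallest (0.088227 mol): C 1.333, H 1.999, O 1.000
Multiplying each by 3 gives whole numbers: C 4.00, H 6.00, O 3.00

C4H6O3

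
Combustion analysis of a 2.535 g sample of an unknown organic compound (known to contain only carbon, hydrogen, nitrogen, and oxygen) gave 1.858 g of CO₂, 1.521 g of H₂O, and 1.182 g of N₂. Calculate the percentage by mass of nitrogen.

46.63%

mol C = 1.858 g CO₂ ÷ 44.009 g/mol = 0.042219 mol
mol H = 2 × 1.521 g H₂O ÷ 18.015 g/mol = 0.16886 mol
mol N = 2 × 1.182 g N₂ ÷ 28.014 g/mol = 0.084386 mol
mass O = 2.535 − (0.50709 + 0.17021 + 1.1820) = 0.67570 g → mol O = 0.67570 ÷ 15.999 = 0.042234 mol
mass % N = 1.1820 g ÷ 2.535 g × 100%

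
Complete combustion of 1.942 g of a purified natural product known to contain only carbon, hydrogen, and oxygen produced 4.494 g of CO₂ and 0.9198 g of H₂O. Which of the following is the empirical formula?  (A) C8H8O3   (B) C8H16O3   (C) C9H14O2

mol C = 4.494 g CO₂ ÷ 44.009 g/mol = 0.10212 mol
mol H = 2 × 0.9198 g H₂O ÷ 18.015 g/mol = 0.10211 mol
mass O = 1.942 − (1.2265 + 0.10293) = 0.61256 g → mol O = 0.61256 ÷ 15.999 = 0.038287 mol
Divide by the smallest (0.038287 mol): C 2.667, H 2.667, O 1.000
Multiplying each by 3 gives whole numbers: C 8.00, H 8.00, O 3.00

(A) C8H8O3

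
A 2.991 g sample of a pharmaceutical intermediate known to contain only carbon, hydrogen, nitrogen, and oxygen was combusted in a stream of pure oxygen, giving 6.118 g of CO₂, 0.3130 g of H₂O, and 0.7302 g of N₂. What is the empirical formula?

C8H2N3O2

mol C = 6.118 g CO₂ ÷ 44.009 g/mol = 0.13902 mol
mol H = 2 × 0.3130 g H₂O ÷ 18.015 g/mol = 0.034749 mol
mol N = 2 × 0.7302 g N₂ ÷ 28.014 g/mol = 0.052131 mol
mass O = 2.991 − (1.6697 + 0.035027 + 0.73020) = 0.55604 g → mol O = 0.55604 ÷ 15.999 = 0.034755 mol
Divide by the smallest (0.034749 mol): C 4.001, H 1.000, N 1.500, O 1.000
Multiplying each by 2 gives whole numbers: C 8.00, H 2.00, N 3.00, O 2.00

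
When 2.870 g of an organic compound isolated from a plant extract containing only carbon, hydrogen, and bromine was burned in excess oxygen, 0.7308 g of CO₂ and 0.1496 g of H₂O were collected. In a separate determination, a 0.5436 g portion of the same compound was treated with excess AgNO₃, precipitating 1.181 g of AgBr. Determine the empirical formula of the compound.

mol C = 0.7308 g CO₂ ÷ 44.009 g/mol = 0.016606 mol
mol H = 2 × 0.1496 g H₂O ÷ 18.015 g/mol = 0.016608 mol
From the AgBr data: mol Br per gram of compound = (1.181 ÷ 187.772) ÷ 0.5436 = 0.011570 mol/g, so in the 2.870 g combustion sample mol Br = 0.033206 mol
Divide by the smallest (0.016606 mol): C 1.000, H 1.000, Br 2.000

CHBr2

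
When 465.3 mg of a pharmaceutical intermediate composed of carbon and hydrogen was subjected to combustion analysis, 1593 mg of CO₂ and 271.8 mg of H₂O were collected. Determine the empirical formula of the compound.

mol C = 1.593 g CO₂ ÷ 44.009 g/mol = 0.036197 mol
mol H = 2 × 0.2718 g H₂O ÷ 18.015 g/mol = 0.030175 mol
Divide by the smallest (0.030175 mol): C 1.200, H 1.000
Multiplying each by 5 gives whole numbers: C 6.00, H 5.00

C6H5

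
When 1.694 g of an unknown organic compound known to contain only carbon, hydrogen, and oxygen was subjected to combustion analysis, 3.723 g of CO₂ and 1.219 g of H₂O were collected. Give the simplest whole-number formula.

C5H8O2

mol C = 3.723 g CO₂ ÷ 44.009 g/mol = 0.084596 mol
mol H = 2 × 1.219 g H₂O ÷ 18.015 g/mol = 0.13533 mol
mass O = 1.694 − (1.0161 + 0.13641) = 0.54150 g → mol O = 0.54150 ÷ 15.999 = 0.033846 mol
Divide by the smallest (0.033846 mol): C 2.499, H 3.998, O 1.000
Multiplying each by 2 gives whole numbers: C 5.00, H 8.00, O 2.00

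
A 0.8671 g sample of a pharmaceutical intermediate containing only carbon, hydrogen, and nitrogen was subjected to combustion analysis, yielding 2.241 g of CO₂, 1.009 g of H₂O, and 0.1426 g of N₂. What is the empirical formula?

mol C = 2.241 g CO₂ ÷ 44.009 g/mol = 0.050921 mol
mol H = 2 × 1.009 g H₂O ÷ 18.015 g/mol = 0.11202 mol
mol N = 2 × 0.1426 g N₂ ÷ 28.014 g/mol = 0.010181 mol
Divide by the smallest (0.010181 mol): C 5.002, H 11.003, N 1.000

C5H11N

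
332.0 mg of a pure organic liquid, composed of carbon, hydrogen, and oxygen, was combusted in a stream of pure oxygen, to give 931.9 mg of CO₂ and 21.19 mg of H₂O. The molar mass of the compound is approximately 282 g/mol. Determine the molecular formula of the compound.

mol C = 0.9319 g CO₂ ÷ 44.009 g/mol = 0.021175 mol
mol H = 2 × 0.02119 g H₂O ÷ 18.015 g/mol = 0.0023525 mol
mass O = 0.3320 − (0.25434 + 0.0023713) = 0.075293 g → mol O = 0.075293 ÷ 15.999 = 0.0047061 mol
Divide by the smallest (0.0023525 mol): C 9.001, H 1.000, O 2.000
Empirical formula: C9HO2
Empirical-formula mass = 141.10 g/mol; 282 ÷ 141.10 ≈ 2, so the molecular formula is C18H2O4.

C18H2O4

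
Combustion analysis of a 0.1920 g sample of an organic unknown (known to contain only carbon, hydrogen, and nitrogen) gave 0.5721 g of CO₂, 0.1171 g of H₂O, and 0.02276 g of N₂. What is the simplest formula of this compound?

mol C = 0.5721 g CO₂ ÷ 44.009 g/mol = 0.013000 mol
mol H = 2 × 0.1171 g H₂O ÷ 18.015 g/mol = 0.013000 mol
mol N = 2 × 0.02276 g N₂ ÷ 28.014 g/mol = 0.0016249 mol
Divide by the smallest (0.0016249 mol): C 8.000, H 8.001, N 1.000

C8H8N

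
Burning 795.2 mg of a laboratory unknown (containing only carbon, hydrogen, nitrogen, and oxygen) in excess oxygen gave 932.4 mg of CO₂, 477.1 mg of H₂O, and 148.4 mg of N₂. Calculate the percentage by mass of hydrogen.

6.71%

mol C = 0.9324 g CO₂ ÷ 44.009 g/mol = 0.021187 mol
mol H = 2 × 0.4771 g H₂O ÷ 18.015 g/mol = 0.052967 mol
mol N = 2 × 0.1484 g N₂ ÷ 28.014 g/mol = 0.010595 mol
mass O = 0.7952 − (0.25447 + 0.053391 + 0.14840) = 0.33894 g → mol O = 0.33894 ÷ 15.999 = 0.021185 mol
mass % H = 0.053391 g ÷ 0.7952 g × 100%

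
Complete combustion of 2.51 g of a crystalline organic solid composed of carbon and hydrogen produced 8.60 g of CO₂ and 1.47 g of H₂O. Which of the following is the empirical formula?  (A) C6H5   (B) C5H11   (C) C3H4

mol C = 8.60 g CO₂ ÷ 44.009 g/mol = 0.1954 mol
mol H = 2 × 1.47 g H₂O ÷ 18.015 g/mol = 0.1632 mol
Divide by the smallest (0.1632 mol): C 1.197, H 1.000
Multiplying each by 5 gives whole numbers: C 5.99, H 5.00

(A) C6H5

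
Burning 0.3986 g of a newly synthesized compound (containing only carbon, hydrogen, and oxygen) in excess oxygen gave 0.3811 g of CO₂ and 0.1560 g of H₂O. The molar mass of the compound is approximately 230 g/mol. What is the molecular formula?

mol C = 0.3811 g CO₂ ÷ 44.009 g/mol = 0.0086596 mol
mol H = 2 × 0.1560 g H₂O ÷ 18.015 g/mol = 0.017319 mol
mass O = 0.3986 − (0.10401 + 0.017457) = 0.27713 g → mol O = 0.27713 ÷ 15.999 = 0.017322 mol
Divide by the smallest (0.0086596 mol): C 1.000, H 2.000, O 2.000
Empirical formula: CH2O2
Empirical-formula mass = 46.02 g/mol; 230 ÷ 46.02 ≈ 5, so the molecular formula is C5H10O10.

C5H10O10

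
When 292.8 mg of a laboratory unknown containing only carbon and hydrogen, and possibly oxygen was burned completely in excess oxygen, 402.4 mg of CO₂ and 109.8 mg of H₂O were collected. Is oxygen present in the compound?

mol C = 0.4024 g CO₂ ÷ 44.009 g/mol = 0.0091436 mol
mol H = 2 × 0.1098 g H₂O ÷ 18.015 g/mol = 0.012190 mol
C and H account for only 0.12211 g of the 0.2928 g sample; the remaining 0.17069 g must be oxygen.

yes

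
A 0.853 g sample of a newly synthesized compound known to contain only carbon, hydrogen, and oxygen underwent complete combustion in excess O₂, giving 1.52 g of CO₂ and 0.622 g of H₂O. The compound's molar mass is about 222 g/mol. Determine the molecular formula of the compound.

mol C = 1.52 g CO₂ ÷ 44.009 g/mol = 0.03454 mol
mol H = 2 × 0.622 g H₂O ÷ 18.015 g/mol = 0.06905 mol
mass O = 0.853 − (0.4148 + 0.06961) = 0.3686 g → mol O = 0.3686 ÷ 15.999 = 0.02304 mol
Divide by the smallest (0.02304 mol): C 1.499, H 2.998, O 1.000
Multiplying each by 2 gives whole numbers: C 3.00, H 6.00, O 2.00
Empirical formula: C3H6O2
Empirical-formula mass = 74.08 g/mol; 222 ÷ 74.08 ≈ 3, so the molecular formula is C9H18O6.

C9H18O6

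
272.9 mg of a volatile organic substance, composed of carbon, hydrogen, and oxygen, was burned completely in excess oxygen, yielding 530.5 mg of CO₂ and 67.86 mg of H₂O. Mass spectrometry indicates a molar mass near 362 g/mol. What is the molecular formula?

mol C = 0.5305 g CO₂ ÷ 44.009 g/mol = 0.012054 mol
mol H = 2 × 0.06786 g H₂O ÷ 18.015 g/mol = 0.0075337 mol
mass O = 0.2729 − (0.14478 + 0.0075940) = 0.12052 g → mol O = 0.12052 ÷ 15.999 = 0.0075330 mol
Divide by the smallest (0.0075330 mol): C 1.600, H 1.000, O 1.000
Multiplying each by 5 gives whole numbers: C 8.00, H 5.00, O 5.00
Empirical formula: C8H5O5
Empirical-formula mass = 181.12 g/mol; 362 ÷ 181.12 ≈ 2, so the molecular formula is C16H10O10.

C16H10O10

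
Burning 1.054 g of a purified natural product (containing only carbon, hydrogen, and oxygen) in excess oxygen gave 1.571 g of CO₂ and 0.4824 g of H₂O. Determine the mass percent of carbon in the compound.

40.68%

mol C = 1.571 g CO₂ ÷ 44.009 g/mol = 0.035697 mol
mol H = 2 × 0.4824 g H₂O ÷ 18.015 g/mol = 0.053555 mol
mass O = 1.054 − (0.42876 + 0.053984) = 0.57126 g → mol O = 0.57126 ÷ 15.999 = 0.035706 mol
mass % C = 0.42876 g ÷ 1.054 g × 100%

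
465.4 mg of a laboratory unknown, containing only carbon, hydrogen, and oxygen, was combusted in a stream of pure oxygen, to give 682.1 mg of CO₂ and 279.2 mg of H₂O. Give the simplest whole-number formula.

mol C = 0.6821 g CO₂ ÷ 44.009 g/mol = 0.015499 mol
mol H = 2 × 0.2792 g H₂O ÷ 18.015 g/mol = 0.030996 mol
mass O = 0.4654 − (0.18616 + 0.031244) = 0.24800 g → mol O = 0.24800 ÷ 15.999 = 0.015501 mol
Divide by the smallest (0.015499 mol): C 1.000, H 2.000, O 1.000

CH2O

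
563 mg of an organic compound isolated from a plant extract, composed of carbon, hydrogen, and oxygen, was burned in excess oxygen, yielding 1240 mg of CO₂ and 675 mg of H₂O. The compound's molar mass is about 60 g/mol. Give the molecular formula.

mol C = 1.24 g CO₂ ÷ 44.009 g/mol = 0.02818 mol
mol H = 2 × 0.675 g H₂O ÷ 18.015 g/mol = 0.07494 mol
mass O = 0.563 − (0.3384 + 0.07554) = 0.1490 g → mol O = 0.1490 ÷ 15.999 = 0.009316 mol
Divide by the smallest (0.009316 mol): C 3.025, H 8.044, O 1.000
Empirical formula: C3H8O
Empirical-formula mass = 60.10 g/mol; 60 ÷ 60.10 ≈ 1, so the molecular formula is C3H8O.

C3H8O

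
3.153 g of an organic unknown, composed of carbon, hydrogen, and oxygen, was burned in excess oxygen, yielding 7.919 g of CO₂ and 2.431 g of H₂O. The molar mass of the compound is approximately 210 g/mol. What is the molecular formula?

mol C = 7.919 g CO₂ ÷ 44.009 g/mol = 0.17994 mol
mol H = 2 × 2.431 g H₂O ÷ 18.015 g/mol = 0.26989 mol
mass O = 3.153 − (2.1613 + 0.27205) = 0.71969 g → mol O = 0.71969 ÷ 15.999 = 0.044983 mol
Divide by the smallest (0.044983 mol): C 4.000, H 6.000, O 1.000
Empirical formula: C4H6O
Empirical-formula mass = 70.09 g/mol; 210 ÷ 70.09 ≈ 3, so the molecular formula is C12H18O3.

C12H18O3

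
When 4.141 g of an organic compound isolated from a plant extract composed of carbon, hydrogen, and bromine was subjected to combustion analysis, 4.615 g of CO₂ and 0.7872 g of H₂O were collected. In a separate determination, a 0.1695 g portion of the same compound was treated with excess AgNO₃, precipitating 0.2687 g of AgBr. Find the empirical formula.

mol C = 4.615 g CO₂ ÷ 44.009 g/mol = 0.10486 mol
mol H = 2 × 0.7872 g H₂O ÷ 18.015 g/mol = 0.087394 mol
From the AgBr data: mol Br per gram of compound = (0.2687 ÷ 187.772) ÷ 0.1695 = 0.0084424 mol/g, so in the 4.141 g combustion sample mol Br = 0.034960 mol
Divide by the smallest (0.034960 mol): C 3.000, H 2.500, Br 1.000
Multiplying each by 2 gives whole numbers: C 6.00, H 5.00, Br 2.00

C6H5Br2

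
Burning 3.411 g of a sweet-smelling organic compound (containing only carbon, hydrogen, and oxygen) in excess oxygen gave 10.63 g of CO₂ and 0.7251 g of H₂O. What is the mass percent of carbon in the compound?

mol C = 10.63 g CO₂ ÷ 44.009 g/mol = 0.24154 mol
mol H = 2 × 0.7251 g H₂O ÷ 18.015 g/mol = 0.080500 mol
mass O = 3.411 − (2.9012 + 0.081144) = 0.42870 g → mol O = 0.42870 ÷ 15.999 = 0.026796 mol
mass % C = 2.9012 g ÷ 3.411 g × 100%

85.05%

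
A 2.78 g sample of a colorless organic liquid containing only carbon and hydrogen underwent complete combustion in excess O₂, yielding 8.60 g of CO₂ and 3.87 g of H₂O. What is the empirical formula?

C5H11

mol C = 8.60 g CO₂ ÷ 44.009 g/mol = 0.1954 mol
mol H = 2 × 3.87 g H₂O ÷ 18.015 g/mol = 0.4296 mol
Divide by the smallest (0.1954 mol): C 1.000, H 2.199
Multiplying each by 5 gives whole numbers: C 5.00, H 10.99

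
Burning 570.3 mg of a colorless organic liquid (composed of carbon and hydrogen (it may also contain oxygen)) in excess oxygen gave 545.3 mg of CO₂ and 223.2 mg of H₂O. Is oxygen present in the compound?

mol C = 0.5453 g CO₂ ÷ 44.009 g/mol = 0.012391 mol
mol H = 2 × 0.2232 g H₂O ÷ 18.015 g/mol = 0.024779 mol
C and H account for only 0.17380 g of the 0.5703 g sample; the remaining 0.39650 g must be oxygen.

yes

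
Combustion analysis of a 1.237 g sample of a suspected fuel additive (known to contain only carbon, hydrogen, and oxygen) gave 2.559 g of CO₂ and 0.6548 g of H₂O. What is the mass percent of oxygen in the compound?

37.62%

mol C = 2.559 g CO₂ ÷ 44.009 g/mol = 0.058147 mol
mol H = 2 × 0.6548 g H₂O ÷ 18.015 g/mol = 0.072695 mol
mass O = 1.237 − (0.69841 + 0.073277) = 0.46532 g → mol O = 0.46532 ÷ 15.999 = 0.029084 mol
mass % O = 0.46532 g ÷ 1.237 g × 100%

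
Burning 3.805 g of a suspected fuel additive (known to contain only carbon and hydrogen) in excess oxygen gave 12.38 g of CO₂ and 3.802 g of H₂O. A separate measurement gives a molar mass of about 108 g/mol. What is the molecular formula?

mol C = 12.38 g CO₂ ÷ 44.009 g/mol = 0.28131 mol
mol H = 2 × 3.802 g H₂O ÷ 18.015 g/mol = 0.42209 mol
Divide by the smallest (0.28131 mol): C 1.000, H 1.500
Multiplying each by 2 gives whole numbers: C 2.00, H 3.00
Empirical formula: C2H3
Empirical-formula mass = 27.05 g/mol; 108 ÷ 27.05 ≈ 4, so the molecular formula is C8H12.

C8H12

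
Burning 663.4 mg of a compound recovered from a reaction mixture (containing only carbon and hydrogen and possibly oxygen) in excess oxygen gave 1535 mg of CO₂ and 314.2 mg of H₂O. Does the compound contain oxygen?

yes

mol C = 1.535 g CO₂ ÷ 44.009 g/mol = 0.034879 mol
mol H = 2 × 0.3142 g H₂O ÷ 18.015 g/mol = 0.034882 mol
C and H account for only 0.45410 g of the 0.6634 g sample; the remaining 0.20930 g must be oxygen.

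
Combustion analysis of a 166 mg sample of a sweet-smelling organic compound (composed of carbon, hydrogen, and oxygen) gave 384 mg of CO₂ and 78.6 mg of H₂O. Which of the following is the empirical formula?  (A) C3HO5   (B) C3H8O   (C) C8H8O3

(C) C8H8O3

mol C = 0.384 g CO₂ ÷ 44.009 g/mol = 0.008725 mol
mol H = 2 × 0.0786 g H₂O ÷ 18.015 g/mol = 0.008726 mol
mass O = 0.166 − (0.1048 + 0.008796) = 0.05240 g → mol O = 0.05240 ÷ 15.999 = 0.003275 mol
Divide by the smallest (0.003275 mol): C 2.664, H 2.664, O 1.000
Multiplying each by 3 gives whole numbers: C 7.99, H 7.99, O 3.00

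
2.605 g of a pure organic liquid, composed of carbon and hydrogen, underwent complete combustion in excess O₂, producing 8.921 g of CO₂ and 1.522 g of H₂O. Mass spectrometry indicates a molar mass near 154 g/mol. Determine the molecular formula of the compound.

C12H10

mol C = 8.921 g CO₂ ÷ 44.009 g/mol = 0.20271 mol
mol H = 2 × 1.522 g H₂O ÷ 18.015 g/mol = 0.16897 mol
Divide by the smallest (0.16897 mol): C 1.200, H 1.000
Multiplying each by 5 gives whole numbers: C 6.00, H 5.00
Empirical formula: C6H5
Empirical-formula mass = 77.11 g/mol; 154 ÷ 77.11 ≈ 2, so the molecular formula is C12H10.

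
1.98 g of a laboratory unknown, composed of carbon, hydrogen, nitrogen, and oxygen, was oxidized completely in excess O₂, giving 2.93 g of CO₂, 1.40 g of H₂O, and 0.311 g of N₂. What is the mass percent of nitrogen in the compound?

15.7%

mol C = 2.93 g CO₂ ÷ 44.009 g/mol = 0.06658 mol
mol H = 2 × 1.40 g H₂O ÷ 18.015 g/mol = 0.1554 mol
mol N = 2 × 0.311 g N₂ ÷ 28.014 g/mol = 0.02220 mol
mass O = 1.98 − (0.7997 + 0.1567 + 0.3110) = 0.7127 g → mol O = 0.7127 ÷ 15.999 = 0.04454 mol
mass % N = 0.3110 g ÷ 1.98 g × 100%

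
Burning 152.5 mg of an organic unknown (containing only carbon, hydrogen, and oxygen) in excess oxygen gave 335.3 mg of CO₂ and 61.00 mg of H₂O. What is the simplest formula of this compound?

C9H8O4

mol C = 0.3353 g CO₂ ÷ 44.009 g/mol = 0.0076189 mol
mol H = 2 × 0.06100 g H₂O ÷ 18.015 g/mol = 0.0067721 mol
mass O = 0.1525 − (0.091511 + 0.0068263) = 0.054163 g → mol O = 0.054163 ÷ 15.999 = 0.0033854 mol
Divide by the smallest (0.0033854 mol): C 2.251, H 2.000, O 1.000
Multiplying each by 4 gives whole numbers: C 9.00, H 8.00, O 4.00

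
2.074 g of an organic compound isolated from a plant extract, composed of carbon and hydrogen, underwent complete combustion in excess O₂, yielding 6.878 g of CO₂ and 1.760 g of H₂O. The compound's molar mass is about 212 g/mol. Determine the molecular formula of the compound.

mol C = 6.878 g CO₂ ÷ 44.009 g/mol = 0.15629 mol
mol H = 2 × 1.760 g H₂O ÷ 18.015 g/mol = 0.19539 mol
Divide by the smallest (0.15629 mol): C 1.000, H 1.250
Multiplying each by 4 gives whole numbers: C 4.00, H 5.00
Empirical formula: C4H5
Empirical-formula mass = 53.08 g/mol; 212 ÷ 53.08 ≈ 4, so the molecular formula is C16H20.

C16H20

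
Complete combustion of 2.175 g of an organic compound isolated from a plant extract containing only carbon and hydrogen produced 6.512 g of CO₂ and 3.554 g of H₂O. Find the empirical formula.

C3H8

mol C = 6.512 g CO₂ ÷ 44.009 g/mol = 0.14797 mol
mol H = 2 × 3.554 g H₂O ÷ 18.015 g/mol = 0.39456 mol
Divide by the smallest (0.14797 mol): C 1.000, H 2.666
Multiplying each by 3 gives whole numbers: C 3.00, H 8.00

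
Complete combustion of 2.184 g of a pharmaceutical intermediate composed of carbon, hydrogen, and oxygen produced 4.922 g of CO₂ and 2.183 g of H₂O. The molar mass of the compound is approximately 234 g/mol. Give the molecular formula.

mol C = 4.922 g CO₂ ÷ 44.009 g/mol = 0.11184 mol
mol H = 2 × 2.183 g H₂O ÷ 18.015 g/mol = 0.24235 mol
mass O = 2.184 − (1.3433 + 0.24429) = 0.59639 g → mol O = 0.59639 ÷ 15.999 = 0.037277 mol
Divide by the smallest (0.037277 mol): C 3.000, H 6.501, O 1.000
Multiplying each by 2 gives whole numbers: C 6.00, H 13.00, O 2.00
Empirical formula: C6H13O2
Empirical-formula mass = 117.17 g/mol; 234 ÷ 117.17 ≈ 2, so the molecular formula is C12H26O4.

C12H26O4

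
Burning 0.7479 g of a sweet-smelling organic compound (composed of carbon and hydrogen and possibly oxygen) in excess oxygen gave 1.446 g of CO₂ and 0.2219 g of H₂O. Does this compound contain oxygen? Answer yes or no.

mol C = 1.446 g CO₂ ÷ 44.009 g/mol = 0.032857 mol
mol H = 2 × 0.2219 g H₂O ÷ 18.015 g/mol = 0.024635 mol
C and H account for only 0.41948 g of the 0.7479 g sample; the remaining 0.32842 g must be oxygen.

yes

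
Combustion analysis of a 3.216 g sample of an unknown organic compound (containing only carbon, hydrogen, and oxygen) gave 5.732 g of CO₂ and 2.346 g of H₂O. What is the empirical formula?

mol C = 5.732 g CO₂ ÷ 44.009 g/mol = 0.13025 mol
mol H = 2 × 2.346 g H₂O ÷ 18.015 g/mol = 0.26045 mol
mass O = 3.216 − (1.5644 + 0.26253) = 1.3891 g → mol O = 1.3891 ÷ 15.999 = 0.086823 mol
Divide by the smallest (0.086823 mol): C 1.500, H 3.000, O 1.000
Multiplying each by 2 gives whole numbers: C 3.00, H 6.00, O 2.00

C3H6O2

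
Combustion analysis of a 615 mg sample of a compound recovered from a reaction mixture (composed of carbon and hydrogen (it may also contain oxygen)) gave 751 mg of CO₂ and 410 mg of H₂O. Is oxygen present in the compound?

yes

mol C = 0.751 g CO₂ ÷ 44.009 g/mol = 0.01706 mol
mol H = 2 × 0.410 g H₂O ÷ 18.015 g/mol = 0.04552 mol
C and H account for only 0.2508 g of the 0.615 g sample; the remaining 0.3642 g must be oxygen.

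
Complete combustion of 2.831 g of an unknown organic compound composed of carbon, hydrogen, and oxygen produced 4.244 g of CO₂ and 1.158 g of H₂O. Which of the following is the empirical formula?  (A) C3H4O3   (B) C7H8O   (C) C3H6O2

(A) C3H4O3

mol C = 4.244 g CO₂ ÷ 44.009 g/mol = 0.096435 mol
mol H = 2 × 1.158 g H₂O ÷ 18.015 g/mol = 0.12856 mol
mass O = 2.831 − (1.1583 + 0.12959) = 1.5431 g → mol O = 1.5431 ÷ 15.999 = 0.096452 mol
Divide by the smallest (0.096435 mol): C 1.000, H 1.333, O 1.000
Multiplying each by 3 gives whole numbers: C 3.00, H 4.00, O 3.00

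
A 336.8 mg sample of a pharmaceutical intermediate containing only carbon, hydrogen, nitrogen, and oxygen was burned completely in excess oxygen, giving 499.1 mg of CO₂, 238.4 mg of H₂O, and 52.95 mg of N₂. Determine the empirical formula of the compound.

mol C = 0.4991 g CO₂ ÷ 44.009 g/mol = 0.011341 mol
mol H = 2 × 0.2384 g H₂O ÷ 18.015 g/mol = 0.026467 mol
mol N = 2 × 0.05295 g N₂ ÷ 28.014 g/mol = 0.0037803 mol
mass O = 0.3368 − (0.13622 + 0.026679 + 0.052950) = 0.12096 g → mol O = 0.12096 ÷ 15.999 = 0.0075602 mol
Divide by the smallest (0.0037803 mol): C 3.000, H 7.001, N 1.000, O 2.000

C3H7NO2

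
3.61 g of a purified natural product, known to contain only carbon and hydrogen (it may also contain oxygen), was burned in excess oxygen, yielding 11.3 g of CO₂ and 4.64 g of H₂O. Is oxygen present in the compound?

no

mol C = 11.3 g CO₂ ÷ 44.009 g/mol = 0.2568 mol
mol H = 2 × 4.64 g H₂O ÷ 18.015 g/mol = 0.5151 mol
C and H together account for 3.603 g — essentially the entire 3.61 g sample — so the compound contains no oxygen.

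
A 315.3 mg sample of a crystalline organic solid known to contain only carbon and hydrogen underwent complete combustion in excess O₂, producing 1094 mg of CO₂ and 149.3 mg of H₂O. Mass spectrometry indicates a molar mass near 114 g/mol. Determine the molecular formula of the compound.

mol C = 1.094 g CO₂ ÷ 44.009 g/mol = 0.024859 mol
mol H = 2 × 0.1493 g H₂O ÷ 18.015 g/mol = 0.016575 mol
Divide by the smallest (0.016575 mol): C 1.500, H 1.000
Multiplying each by 2 gives whole numbers: C 3.00, H 2.00
Empirical formula: C3H2
Empirical-formula mass = 38.05 g/mol; 114 ÷ 38.05 ≈ 3, so the molecular formula is C9H6.

C9H6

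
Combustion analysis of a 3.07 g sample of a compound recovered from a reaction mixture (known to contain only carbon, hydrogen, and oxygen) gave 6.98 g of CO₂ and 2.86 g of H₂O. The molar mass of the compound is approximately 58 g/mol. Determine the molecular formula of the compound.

mol C = 6.98 g CO₂ ÷ 44.009 g/mol = 0.1586 mol
mol H = 2 × 2.86 g H₂O ÷ 18.015 g/mol = 0.3175 mol
mass O = 3.07 − (1.905 + 0.3201) = 0.8450 g → mol O = 0.8450 ÷ 15.999 = 0.05281 mol
Divide by the smallest (0.05281 mol): C 3.003, H 6.012, O 1.000
Empirical formula: C3H6O
Empirical-formula mass = 58.08 g/mol; 58 ÷ 58.08 ≈ 1, so the molecular formula is C3H6O.

C3H6O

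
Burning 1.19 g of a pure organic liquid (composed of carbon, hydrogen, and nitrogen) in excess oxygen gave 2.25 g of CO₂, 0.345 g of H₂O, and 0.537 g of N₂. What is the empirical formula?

mol C = 2.25 g CO₂ ÷ 44.009 g/mol = 0.05113 mol
mol H = 2 × 0.345 g H₂O ÷ 18.015 g/mol = 0.03830 mol
mol N = 2 × 0.537 g N₂ ÷ 28.014 g/mol = 0.03834 mol
Divide by the smallest (0.03830 mol): C 1.335, H 1.000, N 1.001
Multiplying each by 3 gives whole numbers: C 4.00, H 3.00, N 3.00

C4H3N3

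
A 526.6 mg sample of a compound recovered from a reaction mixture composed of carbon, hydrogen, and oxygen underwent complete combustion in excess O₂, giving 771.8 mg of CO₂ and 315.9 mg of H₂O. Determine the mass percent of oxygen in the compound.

mol C = 0.7718 g CO₂ ÷ 44.009 g/mol = 0.017537 mol
mol H = 2 × 0.3159 g H₂O ÷ 18.015 g/mol = 0.035071 mol
mass O = 0.5266 − (0.21064 + 0.035351) = 0.28061 g → mol O = 0.28061 ÷ 15.999 = 0.017539 mol
mass % O = 0.28061 g ÷ 0.5266 g × 100%

53.29%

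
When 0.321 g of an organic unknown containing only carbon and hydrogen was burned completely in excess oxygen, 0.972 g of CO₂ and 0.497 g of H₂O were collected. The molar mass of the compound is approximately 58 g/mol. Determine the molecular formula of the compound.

mol C = 0.972 g CO₂ ÷ 44.009 g/mol = 0.02209 mol
mol H = 2 × 0.497 g H₂O ÷ 18.015 g/mol = 0.05518 mol
Divide by the smallest (0.02209 mol): C 1.000, H 2.498
Multiplying each by 2 gives whole numbers: C 2.00, H 5.00
Empirical formula: C2H5
Empirical-formula mass = 29.06 g/mol; 58 ÷ 29.06 ≈ 2, so the molecular formula is C4H10.

C4H10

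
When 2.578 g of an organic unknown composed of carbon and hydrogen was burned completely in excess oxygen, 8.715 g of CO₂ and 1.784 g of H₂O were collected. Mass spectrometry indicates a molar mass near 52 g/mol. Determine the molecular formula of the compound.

C4H4

mol C = 8.715 g CO₂ ÷ 44.009 g/mol = 0.19803 mol
mol H = 2 × 1.784 g H₂O ÷ 18.015 g/mol = 0.19806 mol
Divide by the smallest (0.19803 mol): C 1.000, H 1.000
Empirical formula: CH
Empirical-formula mass = 13.02 g/mol; 52 ÷ 13.02 ≈ 4, so the molecular formula is C4H4.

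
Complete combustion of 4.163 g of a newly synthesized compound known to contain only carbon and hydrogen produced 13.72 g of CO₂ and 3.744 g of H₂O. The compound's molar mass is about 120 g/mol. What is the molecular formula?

C9H12

mol C = 13.72 g CO₂ ÷ 44.009 g/mol = 0.31175 mol
mol H = 2 × 3.744 g H₂O ÷ 18.015 g/mol = 0.41565 mol
Divide by the smallest (0.31175 mol): C 1.000, H 1.333
Multiplying each by 3 gives whole numbers: C 3.00, H 4.00
Empirical formula: C3H4
Empirical-formula mass = 40.06 g/mol; 120 ÷ 40.06 ≈ 3, so the molecular formula is C9H12.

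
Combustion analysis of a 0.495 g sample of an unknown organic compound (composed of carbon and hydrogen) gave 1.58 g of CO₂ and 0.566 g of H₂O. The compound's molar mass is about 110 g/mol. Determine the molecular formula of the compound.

mol C = 1.58 g CO₂ ÷ 44.009 g/mol = 0.03590 mol
mol H = 2 × 0.566 g H₂O ÷ 18.015 g/mol = 0.06284 mol
Divide by the smallest (0.03590 mol): C 1.000, H 1.750
Multiplying each by 4 gives whole numbers: C 4.00, H 7.00
Empirical formula: C4H7
Empirical-formula mass = 55.10 g/mol; 110 ÷ 55.10 ≈ 2, so the molecular formula is C8H14.

C8H14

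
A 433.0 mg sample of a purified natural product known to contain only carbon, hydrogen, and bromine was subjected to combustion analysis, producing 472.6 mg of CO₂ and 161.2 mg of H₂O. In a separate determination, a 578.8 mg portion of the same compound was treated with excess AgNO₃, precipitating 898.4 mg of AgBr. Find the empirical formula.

C3H5Br

mol C = 0.4726 g CO₂ ÷ 44.009 g/mol = 0.010739 mol
mol H = 2 × 0.1612 g H₂O ÷ 18.015 g/mol = 0.017896 mol
From the AgBr data: mol Br per gram of compound = (0.8984 ÷ 187.772) ÷ 0.5788 = 0.0082663 mol/g, so in the 0.4330 g combustion sample mol Br = 0.0035793 mol
Divide by the smallest (0.0035793 mol): C 3.000, H 5.000, Br 1.000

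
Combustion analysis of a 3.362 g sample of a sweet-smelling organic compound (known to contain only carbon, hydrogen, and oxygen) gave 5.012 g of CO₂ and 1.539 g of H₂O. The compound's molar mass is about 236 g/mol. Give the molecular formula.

C8H12O8

mol C = 5.012 g CO₂ ÷ 44.009 g/mol = 0.11389 mol
mol H = 2 × 1.539 g H₂O ÷ 18.015 g/mol = 0.17086 mol
mass O = 3.362 − (1.3679 + 0.17222) = 1.8219 g → mol O = 1.8219 ÷ 15.999 = 0.11388 mol
Divide by the smallest (0.11388 mol): C 1.000, H 1.500, O 1.000
Multiplying each by 2 gives whole numbers: C 2.00, H 3.00, O 2.00
Empirical formula: C2H3O2
Empirical-formula mass = 59.04 g/mol; 236 ÷ 59.04 ≈ 4, so the molecular formula is C8H12O8.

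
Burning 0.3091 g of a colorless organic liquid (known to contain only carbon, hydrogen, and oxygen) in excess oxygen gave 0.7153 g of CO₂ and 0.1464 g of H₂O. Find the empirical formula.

mol C = 0.7153 g CO₂ ÷ 44.009 g/mol = 0.016253 mol
mol H = 2 × 0.1464 g H₂O ÷ 18.015 g/mol = 0.016253 mol
mass O = 0.3091 − (0.19522 + 0.016383) = 0.097496 g → mol O = 0.097496 ÷ 15.999 = 0.0060939 mol
Divide by the smallest (0.0060939 mol): C 2.667, H 2.667, O 1.000
Multiplying each by 3 gives whole numbers: C 8.00, H 8.00, O 3.00

C8H8O3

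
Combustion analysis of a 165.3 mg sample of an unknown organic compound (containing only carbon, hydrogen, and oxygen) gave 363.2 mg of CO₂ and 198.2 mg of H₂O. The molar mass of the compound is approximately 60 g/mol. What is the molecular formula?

C3H8O

mol C = 0.3632 g CO₂ ÷ 44.009 g/mol = 0.0082529 mol
mol H = 2 × 0.1982 g H₂O ÷ 18.015 g/mol = 0.022004 mol
mass O = 0.1653 − (0.099125 + 0.022180) = 0.043995 g → mol O = 0.043995 ÷ 15.999 = 0.0027499 mol
Divide by the smallest (0.0027499 mol): C 3.001, H 8.002, O 1.000
Empirical formula: C3H8O
Empirical-formula mass = 60.10 g/mol; 60 ÷ 60.10 ≈ 1, so the molecular formula is C3H8O.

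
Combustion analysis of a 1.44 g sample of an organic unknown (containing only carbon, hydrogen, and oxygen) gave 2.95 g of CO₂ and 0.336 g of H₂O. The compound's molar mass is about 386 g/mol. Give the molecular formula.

C18H10O10

mol C = 2.95 g CO₂ ÷ 44.009 g/mol = 0.06703 mol
mol H = 2 × 0.336 g H₂O ÷ 18.015 g/mol = 0.03730 mol
mass O = 1.44 − (0.8051 + 0.03760) = 0.5973 g → mol O = 0.5973 ÷ 15.999 = 0.03733 mol
Divide by the smallest (0.03730 mol): C 1.797, H 1.000, O 1.001
Multiplying each by 5 gives whole numbers: C 8.98, H 5.00, O 5.00
Empirical formula: C9H5O5
Empirical-formula mass = 193.13 g/mol; 386 ÷ 193.13 ≈ 2, so the molecular formula is C18H10O10.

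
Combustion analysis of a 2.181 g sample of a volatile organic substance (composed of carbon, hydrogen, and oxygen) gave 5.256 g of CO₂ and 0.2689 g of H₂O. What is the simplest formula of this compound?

mol C = 5.256 g CO₂ ÷ 44.009 g/mol = 0.11943 mol
mol H = 2 × 0.2689 g H₂O ÷ 18.015 g/mol = 0.029853 mol
mass O = 2.181 − (1.4345 + 0.030092) = 0.71643 g → mol O = 0.71643 ÷ 15.999 = 0.044780 mol
Divide by the smallest (0.029853 mol): C 4.001, H 1.000, O 1.500
Multiplying each by 2 gives whole numbers: C 8.00, H 2.00, O 3.00

C8H2O3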